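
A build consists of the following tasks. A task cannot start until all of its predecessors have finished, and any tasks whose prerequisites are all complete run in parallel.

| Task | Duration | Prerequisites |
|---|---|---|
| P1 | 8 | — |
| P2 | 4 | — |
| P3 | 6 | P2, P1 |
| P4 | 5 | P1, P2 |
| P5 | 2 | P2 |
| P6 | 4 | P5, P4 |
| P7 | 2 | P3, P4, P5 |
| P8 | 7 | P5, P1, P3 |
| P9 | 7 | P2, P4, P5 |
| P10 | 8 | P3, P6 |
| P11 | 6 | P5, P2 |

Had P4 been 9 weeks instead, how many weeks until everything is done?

29

Actual critical path: P1→P4→P6→P10 = 8+5+4+8 = 25 ⇒ 25 weeks.
P4 lies on that path, so at 9 weeks the path becomes 29 weeks.
That remains the longest chain; total 29 weeks.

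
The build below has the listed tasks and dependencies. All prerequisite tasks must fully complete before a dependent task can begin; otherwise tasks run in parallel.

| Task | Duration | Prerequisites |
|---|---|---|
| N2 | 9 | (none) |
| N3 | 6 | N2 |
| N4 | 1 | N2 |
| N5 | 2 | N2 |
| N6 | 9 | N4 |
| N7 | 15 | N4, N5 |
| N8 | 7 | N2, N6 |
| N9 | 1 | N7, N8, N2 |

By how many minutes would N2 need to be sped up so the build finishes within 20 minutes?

7

Current finish: 27 minutes; target: 20.
N2 is on every critical path, so each minute cut from N2 cuts the finish by one (this holds down to a finish of 19).
Need 27 − 20 = 7 minutes off N2 → N2 becomes 2 minutes, finish becomes 20.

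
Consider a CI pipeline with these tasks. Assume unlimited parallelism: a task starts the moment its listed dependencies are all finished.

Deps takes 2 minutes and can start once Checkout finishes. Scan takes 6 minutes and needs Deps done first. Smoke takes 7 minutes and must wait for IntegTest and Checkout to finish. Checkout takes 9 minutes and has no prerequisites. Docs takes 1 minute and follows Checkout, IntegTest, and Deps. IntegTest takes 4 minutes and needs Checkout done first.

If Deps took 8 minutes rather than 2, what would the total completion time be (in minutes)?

Baseline: Checkout→IntegTest→Smoke = 9+4+7 = 20 → 20 minutes.
Deps has 3 minutes of float (longest path through it is 17).
Now Checkout→Deps→Scan = 9+8+6 = 23 is longest, so the finish becomes 23 minutes.

23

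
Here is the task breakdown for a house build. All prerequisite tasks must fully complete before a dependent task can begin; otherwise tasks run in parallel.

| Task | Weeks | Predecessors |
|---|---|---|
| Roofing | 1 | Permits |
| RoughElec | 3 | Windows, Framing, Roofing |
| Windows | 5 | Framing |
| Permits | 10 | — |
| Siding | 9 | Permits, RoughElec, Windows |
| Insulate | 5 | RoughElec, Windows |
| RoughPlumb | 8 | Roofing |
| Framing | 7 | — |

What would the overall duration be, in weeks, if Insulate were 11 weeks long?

Critical path before the change: Framing→Windows→RoughElec→Siding = 7+5+3+9 = 24 giving 24 weeks.
Insulate is off the critical path — its longest chain is 20 weeks, giving 4 of slack.
Now Framing→Windows→RoughElec→Insulate = 7+5+3+11 = 26 is longest, so the finish becomes 26 weeks.

26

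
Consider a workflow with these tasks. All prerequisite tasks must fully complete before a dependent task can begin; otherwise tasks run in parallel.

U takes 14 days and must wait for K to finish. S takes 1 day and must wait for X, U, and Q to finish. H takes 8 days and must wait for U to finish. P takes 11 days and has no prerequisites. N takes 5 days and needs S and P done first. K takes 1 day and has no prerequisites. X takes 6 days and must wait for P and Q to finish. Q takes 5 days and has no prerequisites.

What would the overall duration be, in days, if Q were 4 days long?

Baseline: K→U→H = 1+14+8 = 23 → 23 days.
Q has 6 days of float (longest path through it is 17).
The critical path is still K→U→H; finish is now 23 days.

23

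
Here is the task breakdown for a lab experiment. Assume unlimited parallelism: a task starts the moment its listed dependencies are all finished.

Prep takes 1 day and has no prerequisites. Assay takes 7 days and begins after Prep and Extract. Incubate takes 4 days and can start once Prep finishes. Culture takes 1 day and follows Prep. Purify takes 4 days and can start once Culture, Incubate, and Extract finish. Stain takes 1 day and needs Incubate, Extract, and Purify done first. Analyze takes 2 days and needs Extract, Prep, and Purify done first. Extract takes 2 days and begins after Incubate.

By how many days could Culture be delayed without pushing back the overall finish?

Prep→Incubate→Extract→Assay = 1+4+2+7 = 14 sets the makespan at 14 days.
Culture finishes as early as 2 and must finish by 8.
So Culture can slip 8 − 2 = 6 days.

6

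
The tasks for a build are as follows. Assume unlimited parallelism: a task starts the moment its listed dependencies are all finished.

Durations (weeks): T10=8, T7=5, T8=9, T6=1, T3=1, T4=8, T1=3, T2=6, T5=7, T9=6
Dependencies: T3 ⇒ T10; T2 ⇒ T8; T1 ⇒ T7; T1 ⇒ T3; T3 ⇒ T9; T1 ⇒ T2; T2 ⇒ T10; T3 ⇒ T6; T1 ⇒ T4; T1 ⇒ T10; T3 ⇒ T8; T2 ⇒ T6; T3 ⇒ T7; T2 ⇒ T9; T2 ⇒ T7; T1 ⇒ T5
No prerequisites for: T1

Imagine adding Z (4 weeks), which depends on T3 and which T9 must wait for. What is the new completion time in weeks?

Originally the project takes 18 weeks.
With Z inserted, T9 now waits for max(T2, T3, Z).
New critical path: T1→T2→T8 = 3+6+9 = 18 ⇒ 18 weeks.

18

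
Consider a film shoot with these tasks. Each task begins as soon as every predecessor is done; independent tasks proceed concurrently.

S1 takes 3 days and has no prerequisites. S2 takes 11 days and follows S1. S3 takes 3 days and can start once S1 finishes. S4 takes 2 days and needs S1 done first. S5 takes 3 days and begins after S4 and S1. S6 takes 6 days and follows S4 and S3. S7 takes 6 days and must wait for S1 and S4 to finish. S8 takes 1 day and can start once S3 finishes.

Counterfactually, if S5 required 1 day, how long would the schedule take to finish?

As given, the longest chain is S1→S2 = 3+11 = 14, so the finish is 14 days.
The longest path through S5 is only 8 days, so S5 has float 6.
No other chain overtakes it, so the finish is 14 days.

14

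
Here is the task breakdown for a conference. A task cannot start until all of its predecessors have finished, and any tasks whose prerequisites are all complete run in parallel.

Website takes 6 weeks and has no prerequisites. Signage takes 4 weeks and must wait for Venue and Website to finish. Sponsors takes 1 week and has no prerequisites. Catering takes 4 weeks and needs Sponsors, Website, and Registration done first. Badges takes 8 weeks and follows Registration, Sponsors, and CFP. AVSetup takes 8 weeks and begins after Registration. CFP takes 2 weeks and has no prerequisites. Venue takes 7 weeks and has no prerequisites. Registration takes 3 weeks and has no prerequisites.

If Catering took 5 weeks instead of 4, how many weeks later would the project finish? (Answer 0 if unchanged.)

Actual critical path: Venue→Signage = 7+4 = 11 ⇒ 11 weeks.
Catering is off the critical path — its longest chain is 10 weeks, giving 1 of slack.
The critical path is still Venue→Signage; finish is now 11 weeks.
Change in finish: 11 − 11 = +0 weeks.

0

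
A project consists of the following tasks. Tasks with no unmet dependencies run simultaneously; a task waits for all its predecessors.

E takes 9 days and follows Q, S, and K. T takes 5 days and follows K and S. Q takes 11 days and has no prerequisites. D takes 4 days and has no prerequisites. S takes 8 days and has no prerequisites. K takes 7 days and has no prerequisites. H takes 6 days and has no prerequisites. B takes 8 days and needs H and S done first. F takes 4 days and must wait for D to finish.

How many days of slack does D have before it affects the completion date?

Q→E = 11+9 = 20 sets the makespan at 20 days.
The longest chain containing D totals 8 days.
Float = 20 − 8 = 12.

12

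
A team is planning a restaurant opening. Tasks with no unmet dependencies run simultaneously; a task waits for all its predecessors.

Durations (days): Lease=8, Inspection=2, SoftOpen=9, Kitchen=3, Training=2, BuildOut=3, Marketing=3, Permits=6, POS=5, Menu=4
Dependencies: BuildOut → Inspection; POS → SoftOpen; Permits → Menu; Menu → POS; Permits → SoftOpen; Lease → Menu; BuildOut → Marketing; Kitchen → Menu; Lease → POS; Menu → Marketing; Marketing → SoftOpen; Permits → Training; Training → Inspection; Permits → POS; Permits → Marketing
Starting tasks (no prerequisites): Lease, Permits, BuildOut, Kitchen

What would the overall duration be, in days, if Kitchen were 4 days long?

26

Actual critical path: Lease→Menu→POS→SoftOpen = 8+4+5+9 = 26 ⇒ 26 days.
Kitchen is off the critical path — its longest chain is 21 days, giving 5 of slack.
That remains the longest chain; total 26 days.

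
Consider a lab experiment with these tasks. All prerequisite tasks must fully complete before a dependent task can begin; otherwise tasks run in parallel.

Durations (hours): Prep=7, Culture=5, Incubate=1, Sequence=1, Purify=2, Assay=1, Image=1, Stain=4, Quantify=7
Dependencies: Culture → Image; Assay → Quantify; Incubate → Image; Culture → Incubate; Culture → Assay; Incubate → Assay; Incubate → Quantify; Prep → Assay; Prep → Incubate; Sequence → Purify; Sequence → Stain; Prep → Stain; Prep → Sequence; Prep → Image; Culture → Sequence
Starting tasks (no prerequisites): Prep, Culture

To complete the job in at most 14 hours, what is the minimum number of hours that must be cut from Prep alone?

2

Current finish: 16 hours; target: 14.
Prep is on every critical path, so each hour cut from Prep cuts the finish by one (this holds down to a finish of 14).
Need 16 − 14 = 2 hours off Prep → Prep becomes 5 hours, finish becomes 14.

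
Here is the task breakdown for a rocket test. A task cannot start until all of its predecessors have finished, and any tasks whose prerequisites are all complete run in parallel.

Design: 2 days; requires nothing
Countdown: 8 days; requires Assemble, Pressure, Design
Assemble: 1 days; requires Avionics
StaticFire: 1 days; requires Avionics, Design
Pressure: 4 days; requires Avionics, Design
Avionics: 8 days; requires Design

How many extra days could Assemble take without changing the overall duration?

3

Critical path: Design→Avionics→Pressure→Countdown = 2+8+4+8 = 22, so the finish is 22 days.
Longest path through Assemble: 19 days (earliest finish 11, latest finish 14).
Float = 22 − 19 = 3.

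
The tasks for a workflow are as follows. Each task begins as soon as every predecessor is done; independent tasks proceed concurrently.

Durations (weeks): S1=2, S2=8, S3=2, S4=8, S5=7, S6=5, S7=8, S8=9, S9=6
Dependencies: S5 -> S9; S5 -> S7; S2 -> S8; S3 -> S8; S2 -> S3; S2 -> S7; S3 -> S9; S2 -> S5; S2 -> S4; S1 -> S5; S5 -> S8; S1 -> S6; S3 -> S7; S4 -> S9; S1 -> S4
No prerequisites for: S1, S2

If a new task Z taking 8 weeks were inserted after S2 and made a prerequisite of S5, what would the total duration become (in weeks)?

Originally the schedule takes 24 weeks.
With Z inserted, S5 now waits for max(S2, S1, Z).
New critical path: S2→Z→S5→S8 = 8+8+7+9 = 32 ⇒ 32 weeks.

32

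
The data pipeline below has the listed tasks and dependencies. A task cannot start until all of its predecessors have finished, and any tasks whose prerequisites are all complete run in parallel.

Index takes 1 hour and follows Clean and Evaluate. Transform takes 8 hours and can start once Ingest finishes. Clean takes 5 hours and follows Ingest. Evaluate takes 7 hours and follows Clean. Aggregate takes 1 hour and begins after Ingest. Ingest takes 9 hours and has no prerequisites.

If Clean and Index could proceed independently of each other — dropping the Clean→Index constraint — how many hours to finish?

22

With the dependency in place, Ingest→Clean→Evaluate→Index = 9+5+7+1 = 22 sets the finish at 22 hours.
Dropping Clean→Index doesn't change Index's earliest start (21); another predecessor still binds.
The longest chain is now Ingest→Clean→Evaluate→Index = 9+5+7+1 = 22, so the job takes 22 hours.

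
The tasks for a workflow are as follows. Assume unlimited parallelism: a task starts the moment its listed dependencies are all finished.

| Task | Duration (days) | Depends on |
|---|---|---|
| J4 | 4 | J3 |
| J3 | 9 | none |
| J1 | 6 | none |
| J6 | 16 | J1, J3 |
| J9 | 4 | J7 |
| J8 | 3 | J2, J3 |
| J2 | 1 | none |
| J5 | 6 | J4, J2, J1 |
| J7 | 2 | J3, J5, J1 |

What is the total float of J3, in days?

The longest chain is J3→J4→J5→J7→J9 = 9+4+6+2+4 = 25; overall finish 25 days.
The longest chain containing J3 totals 25 days.
So J3 can slip 9 − 9 = 0 days.

0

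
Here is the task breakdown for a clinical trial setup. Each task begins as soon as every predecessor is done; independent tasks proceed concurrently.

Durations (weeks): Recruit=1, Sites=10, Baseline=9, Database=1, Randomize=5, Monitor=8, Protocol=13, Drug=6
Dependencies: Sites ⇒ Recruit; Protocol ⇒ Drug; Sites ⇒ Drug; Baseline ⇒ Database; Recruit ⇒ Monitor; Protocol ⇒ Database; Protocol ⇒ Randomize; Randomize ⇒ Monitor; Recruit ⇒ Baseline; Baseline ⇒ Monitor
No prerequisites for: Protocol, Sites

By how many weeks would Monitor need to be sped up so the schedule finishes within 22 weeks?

Current finish: 28 weeks; target: 22.
Monitor is on every critical path, so each week cut from Monitor cuts the finish by one (this holds down to a finish of 21).
Need 28 − 22 = 6 weeks off Monitor → Monitor becomes 2 weeks, finish becomes 22.

6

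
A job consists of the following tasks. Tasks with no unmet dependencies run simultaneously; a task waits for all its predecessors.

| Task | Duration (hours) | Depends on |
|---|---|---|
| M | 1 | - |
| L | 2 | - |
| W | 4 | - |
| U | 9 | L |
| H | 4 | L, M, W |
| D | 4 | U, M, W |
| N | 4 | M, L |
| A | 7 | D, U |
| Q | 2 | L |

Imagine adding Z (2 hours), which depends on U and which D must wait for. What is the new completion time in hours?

24

Originally the job takes 22 hours.
With Z inserted, D now waits for max(U, M, W, Z).
New critical path: L→U→Z→D→A = 2+9+2+4+7 = 24 ⇒ 24 hours.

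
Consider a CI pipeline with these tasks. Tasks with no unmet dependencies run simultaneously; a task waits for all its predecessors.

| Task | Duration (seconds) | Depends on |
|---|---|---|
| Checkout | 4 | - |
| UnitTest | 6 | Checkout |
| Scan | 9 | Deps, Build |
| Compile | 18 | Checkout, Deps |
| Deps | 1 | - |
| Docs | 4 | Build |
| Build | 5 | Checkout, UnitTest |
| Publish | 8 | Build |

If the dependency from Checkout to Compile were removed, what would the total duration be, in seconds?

Before: longest chain Checkout→UnitTest→Build→Scan = 4+6+5+9 = 24, finish 24.
Without Checkout→Compile, Compile's earliest start moves from 4 to 1.
New critical path: Checkout→UnitTest→Build→Scan = 4+6+5+9 = 24 ⇒ 24 seconds.

24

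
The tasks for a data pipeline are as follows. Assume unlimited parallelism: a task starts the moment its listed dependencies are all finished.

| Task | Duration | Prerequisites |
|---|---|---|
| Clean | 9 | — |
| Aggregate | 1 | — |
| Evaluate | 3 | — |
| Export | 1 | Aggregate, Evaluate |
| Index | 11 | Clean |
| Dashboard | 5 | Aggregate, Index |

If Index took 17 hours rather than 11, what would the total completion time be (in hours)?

Baseline: Clean→Index→Dashboard = 9+11+5 = 25 → 25 hours.
Index lies on that path, so at 17 hours the path becomes 31 hours.
The critical path is still Clean→Index→Dashboard; finish is now 31 hours.

31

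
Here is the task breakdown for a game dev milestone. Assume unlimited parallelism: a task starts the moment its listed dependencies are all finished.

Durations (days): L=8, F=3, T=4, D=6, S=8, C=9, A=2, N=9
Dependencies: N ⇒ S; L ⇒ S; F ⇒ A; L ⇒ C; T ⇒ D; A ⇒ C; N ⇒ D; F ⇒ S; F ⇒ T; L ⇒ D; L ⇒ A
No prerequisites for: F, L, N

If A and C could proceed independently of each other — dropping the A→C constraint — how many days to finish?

17

Original critical path: L→A→C = 8+2+9 = 19 ⇒ 19 days.
Without A→C, C's earliest start moves from 10 to 8.
New critical path: L→C = 8+9 = 17 ⇒ 17 days.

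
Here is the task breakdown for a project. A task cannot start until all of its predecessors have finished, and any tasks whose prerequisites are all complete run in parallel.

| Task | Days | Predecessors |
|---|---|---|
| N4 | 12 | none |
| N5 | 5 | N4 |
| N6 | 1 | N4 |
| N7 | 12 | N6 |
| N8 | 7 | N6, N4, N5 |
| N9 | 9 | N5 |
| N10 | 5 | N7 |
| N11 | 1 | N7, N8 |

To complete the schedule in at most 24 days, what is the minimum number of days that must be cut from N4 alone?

Current finish: 30 days; target: 24.
N4 is on every critical path, so each day cut from N4 cuts the finish by one (this holds down to a finish of 19).
Need 30 − 24 = 6 days off N4 → N4 becomes 6 days, finish becomes 24.

6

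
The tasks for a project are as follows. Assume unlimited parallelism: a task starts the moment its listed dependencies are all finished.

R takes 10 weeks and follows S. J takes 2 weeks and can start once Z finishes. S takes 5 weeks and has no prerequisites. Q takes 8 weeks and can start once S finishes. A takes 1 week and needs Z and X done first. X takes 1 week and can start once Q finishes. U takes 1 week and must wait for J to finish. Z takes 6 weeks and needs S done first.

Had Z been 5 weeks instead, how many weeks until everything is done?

As given, the longest chain is S→Q→X→A = 5+8+1+1 = 15, so the finish is 15 weeks.
Z is off the critical path — its longest chain is 14 weeks, giving 1 of slack.
No other chain overtakes it, so the finish is 15 weeks.

15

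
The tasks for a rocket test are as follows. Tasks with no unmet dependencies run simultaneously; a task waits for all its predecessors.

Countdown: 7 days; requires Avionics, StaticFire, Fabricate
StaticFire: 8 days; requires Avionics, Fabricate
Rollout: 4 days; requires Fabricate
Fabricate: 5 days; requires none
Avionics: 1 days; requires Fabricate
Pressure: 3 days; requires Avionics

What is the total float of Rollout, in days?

Fabricate→Avionics→StaticFire→Countdown = 5+1+8+7 = 21 sets the makespan at 21 days.
Rollout finishes as early as 9 and must finish by 21.
Slack of Rollout = 17 − 5 = 12 days.

12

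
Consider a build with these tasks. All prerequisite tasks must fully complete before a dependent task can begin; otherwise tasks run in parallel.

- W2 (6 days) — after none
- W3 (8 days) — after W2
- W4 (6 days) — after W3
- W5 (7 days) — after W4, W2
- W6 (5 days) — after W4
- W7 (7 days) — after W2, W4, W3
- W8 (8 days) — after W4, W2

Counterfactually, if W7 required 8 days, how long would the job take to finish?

Critical path before the change: W2→W3→W4→W8 = 6+8+6+8 = 28 giving 28 days.
W7 has 1 day of float (longest path through it is 27).
New critical path: W2→W3→W4→W7 = 6+8+6+8 = 28 ⇒ 28 days.

28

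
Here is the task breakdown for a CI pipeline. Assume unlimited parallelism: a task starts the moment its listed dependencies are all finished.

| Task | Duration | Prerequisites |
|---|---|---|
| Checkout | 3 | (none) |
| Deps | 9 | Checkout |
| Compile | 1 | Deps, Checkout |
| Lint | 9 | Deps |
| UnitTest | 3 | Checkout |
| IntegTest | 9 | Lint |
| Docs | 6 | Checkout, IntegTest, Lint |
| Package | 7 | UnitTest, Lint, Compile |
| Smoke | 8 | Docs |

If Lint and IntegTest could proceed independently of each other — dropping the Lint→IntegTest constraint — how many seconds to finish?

35

With the dependency in place, Checkout→Deps→Lint→IntegTest→Docs→Smoke = 3+9+9+9+6+8 = 44 sets the finish at 44 seconds.
Without Lint→IntegTest, IntegTest's earliest start moves from 21 to 0.
New critical path: Checkout→Deps→Lint→Docs→Smoke = 3+9+9+6+8 = 35 ⇒ 35 seconds.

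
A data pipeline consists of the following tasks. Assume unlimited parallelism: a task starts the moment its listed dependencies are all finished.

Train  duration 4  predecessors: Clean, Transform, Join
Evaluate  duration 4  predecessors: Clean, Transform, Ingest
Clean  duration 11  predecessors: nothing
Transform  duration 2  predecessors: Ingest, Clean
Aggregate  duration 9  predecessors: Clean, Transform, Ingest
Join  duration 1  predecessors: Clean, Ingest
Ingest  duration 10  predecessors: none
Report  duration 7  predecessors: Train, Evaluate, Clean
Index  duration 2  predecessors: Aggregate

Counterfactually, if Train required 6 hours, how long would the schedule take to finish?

Critical path before the change: Clean→Transform→Train→Report = 11+2+4+7 = 24 giving 24 hours.
Since Train is critical, the +2 change carries straight to that chain (now 26 hours).
The critical path is still Clean→Transform→Train→Report; finish is now 26 hours.

26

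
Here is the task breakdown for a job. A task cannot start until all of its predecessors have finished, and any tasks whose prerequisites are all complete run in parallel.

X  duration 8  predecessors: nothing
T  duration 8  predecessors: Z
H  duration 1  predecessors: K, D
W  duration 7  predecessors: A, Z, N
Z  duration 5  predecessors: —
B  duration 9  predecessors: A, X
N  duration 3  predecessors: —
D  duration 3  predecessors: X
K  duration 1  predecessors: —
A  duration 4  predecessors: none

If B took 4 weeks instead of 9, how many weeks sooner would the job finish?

4

As given, the longest chain is X→B = 8+9 = 17, so the finish is 17 weeks.
B lies on that path, so at 4 weeks the path becomes 12 weeks.
Now Z→T = 5+8 = 13 is longest, so the finish becomes 13 weeks.
Change in finish: 13 − 17 = -4 weeks.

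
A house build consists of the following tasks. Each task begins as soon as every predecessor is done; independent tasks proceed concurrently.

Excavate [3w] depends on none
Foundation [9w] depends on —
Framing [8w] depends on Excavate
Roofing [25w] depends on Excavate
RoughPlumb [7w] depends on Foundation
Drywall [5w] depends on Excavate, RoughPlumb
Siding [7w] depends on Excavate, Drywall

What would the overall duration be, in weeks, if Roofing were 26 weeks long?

As given, the longest chain is Excavate→Roofing = 3+25 = 28, so the finish is 28 weeks.
Since Roofing is critical, the +1 change carries straight to that chain (now 29 weeks).
No other chain overtakes it, so the finish is 29 weeks.

29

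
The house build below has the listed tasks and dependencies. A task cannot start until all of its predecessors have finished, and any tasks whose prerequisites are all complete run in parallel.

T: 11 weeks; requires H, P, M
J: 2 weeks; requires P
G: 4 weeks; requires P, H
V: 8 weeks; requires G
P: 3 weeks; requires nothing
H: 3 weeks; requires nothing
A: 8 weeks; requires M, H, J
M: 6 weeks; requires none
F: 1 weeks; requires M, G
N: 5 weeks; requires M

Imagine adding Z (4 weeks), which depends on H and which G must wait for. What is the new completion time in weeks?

19

Originally the house build takes 17 weeks.
With Z inserted, G now waits for max(P, H, Z).
New critical path: H→Z→G→V = 3+4+4+8 = 19 ⇒ 19 weeks.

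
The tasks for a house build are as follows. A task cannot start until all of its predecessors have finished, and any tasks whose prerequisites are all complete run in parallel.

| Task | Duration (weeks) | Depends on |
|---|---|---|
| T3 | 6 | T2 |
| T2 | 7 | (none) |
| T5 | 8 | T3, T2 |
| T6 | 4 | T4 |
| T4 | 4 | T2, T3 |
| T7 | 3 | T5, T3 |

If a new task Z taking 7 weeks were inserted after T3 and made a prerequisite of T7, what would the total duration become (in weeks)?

Originally the plan takes 24 weeks.
With Z inserted, T7 now waits for max(T5, T3, Z).
New critical path: T2→T3→T5→T7 = 7+6+8+3 = 24 ⇒ 24 weeks.

24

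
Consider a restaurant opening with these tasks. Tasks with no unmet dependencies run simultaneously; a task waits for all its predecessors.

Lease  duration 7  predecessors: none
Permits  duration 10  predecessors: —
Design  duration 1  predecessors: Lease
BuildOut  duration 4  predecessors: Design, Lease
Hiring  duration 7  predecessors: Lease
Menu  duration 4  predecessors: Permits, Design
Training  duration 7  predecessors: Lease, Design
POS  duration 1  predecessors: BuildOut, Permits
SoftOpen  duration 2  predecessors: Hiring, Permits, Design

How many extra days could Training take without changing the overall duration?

Critical path: Lease→Hiring→SoftOpen = 7+7+2 = 16, so the finish is 16 days.
Training finishes as early as 15 and must finish by 16.
Float = 16 − 15 = 1.

1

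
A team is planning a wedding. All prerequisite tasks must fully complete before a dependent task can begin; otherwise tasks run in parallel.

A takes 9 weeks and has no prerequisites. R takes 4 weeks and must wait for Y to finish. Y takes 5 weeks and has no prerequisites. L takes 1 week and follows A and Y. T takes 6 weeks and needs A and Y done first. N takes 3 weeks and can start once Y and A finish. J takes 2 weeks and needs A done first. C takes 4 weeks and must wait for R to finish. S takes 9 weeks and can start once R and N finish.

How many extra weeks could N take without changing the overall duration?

0

Critical path: A→N→S = 9+3+9 = 21, so the finish is 21 weeks.
The longest chain containing N totals 21 weeks.
So N can slip 12 − 12 = 0 weeks.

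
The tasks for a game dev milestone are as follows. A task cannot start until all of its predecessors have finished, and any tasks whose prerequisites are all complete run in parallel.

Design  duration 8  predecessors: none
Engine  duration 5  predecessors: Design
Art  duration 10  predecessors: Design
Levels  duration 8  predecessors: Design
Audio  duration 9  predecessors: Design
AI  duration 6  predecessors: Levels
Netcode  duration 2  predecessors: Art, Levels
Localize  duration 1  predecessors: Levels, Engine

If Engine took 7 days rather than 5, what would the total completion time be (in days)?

Actual critical path: Design→Levels→AI = 8+8+6 = 22 ⇒ 22 days.
The longest path through Engine is only 14 days, so Engine has float 8.
That remains the longest chain; total 22 days.

22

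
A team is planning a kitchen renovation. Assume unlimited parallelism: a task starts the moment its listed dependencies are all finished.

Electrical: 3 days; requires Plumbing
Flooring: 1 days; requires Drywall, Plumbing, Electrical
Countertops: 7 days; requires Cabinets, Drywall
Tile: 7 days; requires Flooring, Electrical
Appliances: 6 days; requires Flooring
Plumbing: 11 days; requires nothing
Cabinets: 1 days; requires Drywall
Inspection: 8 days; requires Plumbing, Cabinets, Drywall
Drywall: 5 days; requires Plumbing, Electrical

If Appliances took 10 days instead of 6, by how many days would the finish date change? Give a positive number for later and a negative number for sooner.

The binding path is Plumbing→Electrical→Drywall→Cabinets→Inspection = 11+3+5+1+8 = 28; finish at 28 days.
The longest path through Appliances is only 26 days, so Appliances has float 2.
Now Plumbing→Electrical→Drywall→Flooring→Appliances = 11+3+5+1+10 = 30 is longest, so the finish becomes 30 days.
Change in finish: 30 − 28 = +2 days.

2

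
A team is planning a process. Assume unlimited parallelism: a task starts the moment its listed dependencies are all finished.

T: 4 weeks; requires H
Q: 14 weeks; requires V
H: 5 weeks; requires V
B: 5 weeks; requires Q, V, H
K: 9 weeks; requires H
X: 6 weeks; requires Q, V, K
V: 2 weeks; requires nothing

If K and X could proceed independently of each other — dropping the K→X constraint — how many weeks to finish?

Original critical path: V→Q→X = 2+14+6 = 22 ⇒ 22 weeks.
Dropping K→X doesn't change X's earliest start (16); another predecessor still binds.
New critical path: V→Q→X = 2+14+6 = 22 ⇒ 22 weeks.

22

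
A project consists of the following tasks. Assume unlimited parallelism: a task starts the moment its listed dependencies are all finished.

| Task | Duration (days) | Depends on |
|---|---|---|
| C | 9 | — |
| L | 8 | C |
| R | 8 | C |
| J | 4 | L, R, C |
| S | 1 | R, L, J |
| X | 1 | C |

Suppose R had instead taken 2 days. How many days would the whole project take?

Critical path before the change: C→R→J→S = 9+8+4+1 = 22 giving 22 days.
R is on the critical path; changing it to 2 makes that path 16 days.
Now C→L→J→S = 9+8+4+1 = 22 is longest, so the finish becomes 22 days.

22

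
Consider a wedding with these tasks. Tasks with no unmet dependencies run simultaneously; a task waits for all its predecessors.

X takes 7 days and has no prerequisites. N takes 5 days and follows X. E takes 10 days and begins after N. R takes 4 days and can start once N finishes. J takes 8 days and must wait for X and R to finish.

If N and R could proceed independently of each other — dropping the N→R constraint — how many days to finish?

22

Original critical path: X→N→R→J = 7+5+4+8 = 24 ⇒ 24 days.
Without N→R, R's earliest start moves from 12 to 0.
After: X→N→E = 7+5+10 = 22 → 22 days.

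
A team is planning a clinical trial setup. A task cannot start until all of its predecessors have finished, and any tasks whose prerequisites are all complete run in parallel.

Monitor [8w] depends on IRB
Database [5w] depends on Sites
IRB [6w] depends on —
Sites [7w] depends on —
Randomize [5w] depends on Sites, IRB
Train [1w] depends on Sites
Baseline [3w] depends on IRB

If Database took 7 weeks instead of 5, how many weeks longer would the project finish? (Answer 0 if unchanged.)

0

Actual critical path: IRB→Monitor = 6+8 = 14 ⇒ 14 weeks.
Database is off the critical path — its longest chain is 12 weeks, giving 2 of slack.
No other chain overtakes it, so the finish is 14 weeks.
Change in finish: 14 − 14 = +0 weeks.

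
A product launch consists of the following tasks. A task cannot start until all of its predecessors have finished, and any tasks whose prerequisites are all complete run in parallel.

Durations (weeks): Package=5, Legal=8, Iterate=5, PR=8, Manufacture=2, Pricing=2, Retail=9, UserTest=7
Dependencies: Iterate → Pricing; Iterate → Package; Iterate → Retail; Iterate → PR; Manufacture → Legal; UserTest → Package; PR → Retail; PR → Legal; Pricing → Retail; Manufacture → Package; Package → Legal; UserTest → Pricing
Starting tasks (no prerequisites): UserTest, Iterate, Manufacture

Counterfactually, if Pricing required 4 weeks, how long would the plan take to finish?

22

The binding path is Iterate→PR→Retail = 5+8+9 = 22; finish at 22 weeks.
The longest path through Pricing is only 18 weeks, so Pricing has float 4.
The critical path is still Iterate→PR→Retail; finish is now 22 weeks.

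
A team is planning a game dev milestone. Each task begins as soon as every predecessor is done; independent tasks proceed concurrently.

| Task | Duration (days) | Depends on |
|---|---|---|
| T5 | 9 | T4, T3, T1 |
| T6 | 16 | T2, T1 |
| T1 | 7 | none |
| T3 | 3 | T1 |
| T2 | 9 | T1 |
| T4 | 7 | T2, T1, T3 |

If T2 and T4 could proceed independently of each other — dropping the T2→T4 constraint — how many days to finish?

32

Original critical path: T1→T2→T4→T5 = 7+9+7+9 = 32 ⇒ 32 days.
Without T2→T4, T4's earliest start moves from 16 to 10.
After: T1→T2→T6 = 7+9+16 = 32 → 32 days.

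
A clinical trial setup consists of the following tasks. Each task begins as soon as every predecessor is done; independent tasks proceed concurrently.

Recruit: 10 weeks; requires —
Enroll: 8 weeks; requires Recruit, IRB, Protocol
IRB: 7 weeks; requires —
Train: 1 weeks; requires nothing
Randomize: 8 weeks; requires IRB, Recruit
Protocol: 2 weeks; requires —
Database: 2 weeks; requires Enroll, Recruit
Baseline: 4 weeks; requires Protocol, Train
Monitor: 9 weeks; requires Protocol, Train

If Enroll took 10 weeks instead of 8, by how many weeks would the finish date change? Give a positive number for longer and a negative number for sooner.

2

Critical path before the change: Recruit→Enroll→Database = 10+8+2 = 20 giving 20 weeks.
Enroll is on the critical path; changing it to 10 makes that path 22 weeks.
No other chain overtakes it, so the finish is 22 weeks.
Change in finish: 22 − 20 = +2 weeks.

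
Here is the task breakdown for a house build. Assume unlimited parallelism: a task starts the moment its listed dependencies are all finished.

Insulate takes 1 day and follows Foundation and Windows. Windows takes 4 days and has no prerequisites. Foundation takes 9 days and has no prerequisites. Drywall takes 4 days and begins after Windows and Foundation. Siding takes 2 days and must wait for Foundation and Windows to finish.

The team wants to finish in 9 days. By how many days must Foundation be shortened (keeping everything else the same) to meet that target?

4

Current finish: 13 days; target: 9.
Foundation is on every critical path, so each day cut from Foundation cuts the finish by one (this holds down to a finish of 8).
Need 13 − 9 = 4 days off Foundation → Foundation becomes 5 days, finish becomes 9.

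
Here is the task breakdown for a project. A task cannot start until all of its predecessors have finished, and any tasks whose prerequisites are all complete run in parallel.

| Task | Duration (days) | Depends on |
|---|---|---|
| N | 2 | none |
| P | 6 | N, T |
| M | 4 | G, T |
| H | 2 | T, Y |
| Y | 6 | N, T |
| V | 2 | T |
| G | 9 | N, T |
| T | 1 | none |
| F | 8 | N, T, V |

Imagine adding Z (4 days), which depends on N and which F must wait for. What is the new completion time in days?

Originally the schedule takes 15 days.
With Z inserted, F now waits for max(N, T, V, Z).
New critical path: N→G→M = 2+9+4 = 15 ⇒ 15 days.

15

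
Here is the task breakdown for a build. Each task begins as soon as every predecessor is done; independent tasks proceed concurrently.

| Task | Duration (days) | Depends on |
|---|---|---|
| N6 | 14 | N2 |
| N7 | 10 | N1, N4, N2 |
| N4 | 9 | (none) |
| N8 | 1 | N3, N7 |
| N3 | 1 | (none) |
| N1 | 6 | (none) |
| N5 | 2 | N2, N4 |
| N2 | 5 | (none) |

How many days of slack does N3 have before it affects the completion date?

18

The longest chain is N4→N7→N8 = 9+10+1 = 20; overall finish 20 days.
N3 finishes as early as 1 and must finish by 19.
So N3 can slip 19 − 1 = 18 days.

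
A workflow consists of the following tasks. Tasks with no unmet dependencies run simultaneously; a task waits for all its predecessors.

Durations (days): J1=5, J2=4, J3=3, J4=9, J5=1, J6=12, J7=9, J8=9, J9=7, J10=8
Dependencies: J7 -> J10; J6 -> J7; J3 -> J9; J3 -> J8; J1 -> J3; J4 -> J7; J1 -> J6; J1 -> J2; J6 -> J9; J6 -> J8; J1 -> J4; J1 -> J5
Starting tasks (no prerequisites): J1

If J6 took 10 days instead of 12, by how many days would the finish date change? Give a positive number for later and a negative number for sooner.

-2

Baseline: J1→J6→J7→J10 = 5+12+9+8 = 34 → 34 days.
J6 lies on that path, so at 10 days the path becomes 32 days.
That remains the longest chain; total 32 days.
Change in finish: 32 − 34 = -2 days.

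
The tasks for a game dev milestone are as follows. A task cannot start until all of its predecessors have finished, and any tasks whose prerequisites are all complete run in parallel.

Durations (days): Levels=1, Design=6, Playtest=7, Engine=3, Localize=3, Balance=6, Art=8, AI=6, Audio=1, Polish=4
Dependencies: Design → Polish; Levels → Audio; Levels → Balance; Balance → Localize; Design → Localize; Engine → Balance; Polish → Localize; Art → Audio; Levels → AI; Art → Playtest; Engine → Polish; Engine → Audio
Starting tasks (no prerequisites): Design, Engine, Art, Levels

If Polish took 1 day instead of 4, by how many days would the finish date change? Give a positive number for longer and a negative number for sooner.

0

The binding path is Art→Playtest = 8+7 = 15; finish at 15 days.
The longest path through Polish is only 13 days, so Polish has float 2.
The critical path is still Art→Playtest; finish is now 15 days.
Change in finish: 15 − 15 = +0 days.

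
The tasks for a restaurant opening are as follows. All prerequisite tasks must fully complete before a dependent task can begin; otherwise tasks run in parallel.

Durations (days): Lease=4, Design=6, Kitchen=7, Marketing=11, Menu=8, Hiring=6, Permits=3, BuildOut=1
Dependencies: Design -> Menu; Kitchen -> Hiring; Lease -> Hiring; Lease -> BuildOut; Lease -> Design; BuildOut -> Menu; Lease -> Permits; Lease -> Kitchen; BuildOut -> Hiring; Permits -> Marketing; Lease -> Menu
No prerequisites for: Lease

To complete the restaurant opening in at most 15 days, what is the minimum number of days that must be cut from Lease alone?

Current finish: 18 days; target: 15.
Lease is on every critical path, so each day cut from Lease cuts the finish by one (this holds down to a finish of 15).
Need 18 − 15 = 3 days off Lease → Lease becomes 1 day, finish becomes 15.

3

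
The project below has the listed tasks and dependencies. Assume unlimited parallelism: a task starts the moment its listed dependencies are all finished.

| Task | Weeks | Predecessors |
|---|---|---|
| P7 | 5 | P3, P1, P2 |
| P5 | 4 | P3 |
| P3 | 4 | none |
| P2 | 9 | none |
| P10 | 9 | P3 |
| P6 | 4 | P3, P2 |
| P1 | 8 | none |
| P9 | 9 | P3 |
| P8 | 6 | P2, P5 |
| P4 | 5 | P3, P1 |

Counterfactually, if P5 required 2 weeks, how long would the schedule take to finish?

As given, the longest chain is P2→P8 = 9+6 = 15, so the finish is 15 weeks.
P5 is off the critical path — its longest chain is 14 weeks, giving 1 of slack.
No other chain overtakes it, so the finish is 15 weeks.

15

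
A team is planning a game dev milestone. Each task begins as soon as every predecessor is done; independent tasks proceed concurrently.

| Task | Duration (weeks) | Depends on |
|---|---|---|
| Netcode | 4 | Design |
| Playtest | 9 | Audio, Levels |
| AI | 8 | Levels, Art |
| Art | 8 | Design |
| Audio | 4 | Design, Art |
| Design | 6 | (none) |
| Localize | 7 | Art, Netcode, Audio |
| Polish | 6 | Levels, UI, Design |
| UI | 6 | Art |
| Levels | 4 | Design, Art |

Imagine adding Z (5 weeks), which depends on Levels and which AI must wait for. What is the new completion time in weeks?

Originally the project takes 27 weeks.
With Z inserted, AI now waits for max(Levels, Art, Z).
New critical path: Design→Art→Levels→Z→AI = 6+8+4+5+8 = 31 ⇒ 31 weeks.

31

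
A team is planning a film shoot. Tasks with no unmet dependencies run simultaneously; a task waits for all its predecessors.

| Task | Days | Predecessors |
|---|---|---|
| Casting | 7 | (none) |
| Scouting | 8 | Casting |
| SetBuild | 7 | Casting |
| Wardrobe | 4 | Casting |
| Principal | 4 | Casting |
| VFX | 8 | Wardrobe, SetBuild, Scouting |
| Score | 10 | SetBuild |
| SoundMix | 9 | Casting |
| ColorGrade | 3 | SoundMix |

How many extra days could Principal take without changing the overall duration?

The longest chain is Casting→SetBuild→Score = 7+7+10 = 24; overall finish 24 days.
Principal finishes as early as 11 and must finish by 24.
So Principal can slip 24 − 11 = 13 days.

13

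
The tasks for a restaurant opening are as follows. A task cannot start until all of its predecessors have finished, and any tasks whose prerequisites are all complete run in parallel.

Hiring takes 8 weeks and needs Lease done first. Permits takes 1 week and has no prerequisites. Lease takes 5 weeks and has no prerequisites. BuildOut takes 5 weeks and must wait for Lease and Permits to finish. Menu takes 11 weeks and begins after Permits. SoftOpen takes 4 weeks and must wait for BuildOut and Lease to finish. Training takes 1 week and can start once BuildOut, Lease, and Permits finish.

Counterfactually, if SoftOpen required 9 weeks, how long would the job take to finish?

Critical path before the change: Lease→BuildOut→SoftOpen = 5+5+4 = 14 giving 14 weeks.
SoftOpen lies on that path, so at 9 weeks the path becomes 19 weeks.
The critical path is still Lease→BuildOut→SoftOpen; finish is now 19 weeks.

19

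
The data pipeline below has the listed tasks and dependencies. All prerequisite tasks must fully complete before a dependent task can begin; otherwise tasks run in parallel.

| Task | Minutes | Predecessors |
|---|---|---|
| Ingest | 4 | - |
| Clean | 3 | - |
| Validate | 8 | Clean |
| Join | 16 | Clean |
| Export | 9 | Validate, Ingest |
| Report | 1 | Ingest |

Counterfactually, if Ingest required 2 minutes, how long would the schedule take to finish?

The binding path is Clean→Validate→Export = 3+8+9 = 20; finish at 20 minutes.
Ingest has 7 minutes of float (longest path through it is 13).
The critical path is still Clean→Validate→Export; finish is now 20 minutes.

20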